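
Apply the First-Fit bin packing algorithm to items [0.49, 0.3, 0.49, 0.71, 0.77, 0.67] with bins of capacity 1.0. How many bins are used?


Place items sequentially using First-Fit:
  Item 0.49 -> new Bin 1
  Item 0.3 -> Bin 1 (now 0.79)
  Item 0.49 -> new Bin 2
  Item 0.71 -> new Bin 3
  Item 0.77 -> new Bin 4
  Item 0.67 -> new Bin 5
Total bins used = 5

5


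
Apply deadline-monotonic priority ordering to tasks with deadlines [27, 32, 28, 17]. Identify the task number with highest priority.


Sort tasks by relative deadline (ascending):
  Task 4: deadline = 17
  Task 1: deadline = 27
  Task 3: deadline = 28
  Task 2: deadline = 32
Priority order (highest first): [4, 1, 3, 2]
Highest priority task = 4

4


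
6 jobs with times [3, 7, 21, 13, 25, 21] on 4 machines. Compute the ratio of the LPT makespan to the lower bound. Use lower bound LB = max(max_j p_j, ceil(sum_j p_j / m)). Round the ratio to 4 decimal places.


LPT order: [25, 21, 21, 13, 7, 3]
Machine loads after assignment: [25, 21, 21, 23]
LPT makespan = 25
Lower bound = max(max_job, ceil(total/4)) = max(25, 23) = 25
Ratio = 25 / 25 = 1.0

1.0


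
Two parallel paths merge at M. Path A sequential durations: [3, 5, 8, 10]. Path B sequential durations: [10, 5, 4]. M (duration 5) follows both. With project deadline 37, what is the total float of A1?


Forward pass: ES(A1) = sum of predecessors on chain A = 0
EF = ES + duration = 0 + 3 = 3
Backward pass: LF(M) = deadline = 37; LS(M) = 37 - 5 = 32
LF(A1) = LS(M) - sum(successors on chain A) = 32 - 23 = 9
LS = LF - duration = 9 - 3 = 6
Total float = LS - ES = 6 - 0 = 6

6


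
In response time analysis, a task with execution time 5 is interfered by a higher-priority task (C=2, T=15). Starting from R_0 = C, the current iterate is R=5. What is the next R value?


R_next = C + ceil(R_prev / T_hp) * C_hp
ceil(5 / 15) = ceil(0.3333) = 1
Interference = 1 * 2 = 2
R_next = 5 + 2 = 7

7


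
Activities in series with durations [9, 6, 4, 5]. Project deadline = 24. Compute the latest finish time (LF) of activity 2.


LF(activity 2) = deadline - sum of successor durations
Successors: activities 3 through 4 with durations [4, 5]
Sum of successor durations = 9
LF = 24 - 9 = 15

15


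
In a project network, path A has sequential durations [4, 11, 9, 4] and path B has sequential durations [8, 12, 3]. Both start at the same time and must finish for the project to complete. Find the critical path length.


Path A total = 4 + 11 + 9 + 4 = 28
Path B total = 8 + 12 + 3 = 23
Critical path = longest path = max(28, 23) = 28

28


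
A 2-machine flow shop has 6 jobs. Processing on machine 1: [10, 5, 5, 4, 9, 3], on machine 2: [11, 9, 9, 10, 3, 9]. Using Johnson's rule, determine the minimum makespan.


Apply Johnson's rule:
  Group 1 (a <= b): [(6, 3, 9), (4, 4, 10), (2, 5, 9), (3, 5, 9), (1, 10, 11)]
  Group 2 (a > b): [(5, 9, 3)]
Optimal job order: [6, 4, 2, 3, 1, 5]
Schedule:
  Job 6: M1 done at 3, M2 done at 12
  Job 4: M1 done at 7, M2 done at 22
  Job 2: M1 done at 12, M2 done at 31
  Job 3: M1 done at 17, M2 done at 40
  Job 1: M1 done at 27, M2 done at 51
  Job 5: M1 done at 36, M2 done at 54
Makespan = 54

54


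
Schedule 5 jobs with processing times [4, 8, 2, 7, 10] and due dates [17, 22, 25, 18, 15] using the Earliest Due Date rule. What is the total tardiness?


Sort by due date (EDD order): [(10, 15), (4, 17), (7, 18), (8, 22), (2, 25)]
Compute completion times and tardiness:
  Job 1: p=10, d=15, C=10, tardiness=max(0,10-15)=0
  Job 2: p=4, d=17, C=14, tardiness=max(0,14-17)=0
  Job 3: p=7, d=18, C=21, tardiness=max(0,21-18)=3
  Job 4: p=8, d=22, C=29, tardiness=max(0,29-22)=7
  Job 5: p=2, d=25, C=31, tardiness=max(0,31-25)=6
Total tardiness = 16

16


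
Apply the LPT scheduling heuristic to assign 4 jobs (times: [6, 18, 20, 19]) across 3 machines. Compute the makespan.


Sort jobs in decreasing order (LPT): [20, 19, 18, 6]
Assign each job to the least loaded machine:
  Machine 1: jobs [20], load = 20
  Machine 2: jobs [19], load = 19
  Machine 3: jobs [18, 6], load = 24
Makespan = max load = 24

24


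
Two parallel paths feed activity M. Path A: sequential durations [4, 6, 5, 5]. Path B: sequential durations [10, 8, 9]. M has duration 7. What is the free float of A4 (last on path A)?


ES(A4) = sum of predecessors on chain A = 15
EF(A4) = ES + duration = 15 + 5 = 20
Successor of A4 is M. ES(M) = max(sum(A), sum(B)) = max(20, 27) = 27
Free float = ES(successor) - EF(current) = 27 - 20 = 7

7


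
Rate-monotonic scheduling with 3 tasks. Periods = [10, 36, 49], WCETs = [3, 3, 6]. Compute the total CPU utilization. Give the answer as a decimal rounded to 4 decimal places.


Compute individual utilizations (exact fractions):
  Task 1: C/T = 3/10 (approx. 0.3)
  Task 2: C/T = 3/36 = 1/12 (approx. 0.0833)
  Task 3: C/T = 6/49 (approx. 0.1224)
Total utilization U = 3/10 + 1/12 + 6/49 = 1487/2940
Rounded to 4 decimal places: U = 0.5058
RM (Liu & Layland) bound for 3 tasks = 0.779763; compare with U = 1487/2940 (approx. 0.505782)
U <= bound, so schedulable by RM sufficient condition.

0.5058


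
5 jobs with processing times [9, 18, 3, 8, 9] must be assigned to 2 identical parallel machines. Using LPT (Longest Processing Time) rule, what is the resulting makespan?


Sort jobs in decreasing order (LPT): [18, 9, 9, 8, 3]
Assign each job to the least loaded machine:
  Machine 1: jobs [18, 8], load = 26
  Machine 2: jobs [9, 9, 3], load = 21
Makespan = max load = 26

26


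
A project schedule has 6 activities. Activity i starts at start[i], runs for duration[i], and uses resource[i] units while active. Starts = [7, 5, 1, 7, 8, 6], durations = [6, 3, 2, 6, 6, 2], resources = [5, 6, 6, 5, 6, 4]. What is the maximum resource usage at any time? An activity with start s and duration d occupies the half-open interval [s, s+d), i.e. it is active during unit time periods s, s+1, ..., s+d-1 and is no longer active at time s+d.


Each activity i is active on [start_i, start_i + duration_i).
Compute total resource usage per time slot:
  t=0: active resources = [], total = 0
  t=1: active resources = [6], total = 6
  t=2: active resources = [6], total = 6
  t=3: active resources = [], total = 0
  t=4: active resources = [], total = 0
  t=5: active resources = [6], total = 6
  t=6: active resources = [6, 4], total = 10
  t=7: active resources = [5, 6, 5, 4], total = 20
  t=8: active resources = [5, 5, 6], total = 16
  t=9: active resources = [5, 5, 6], total = 16
  t=10: active resources = [5, 5, 6], total = 16
  t=11: active resources = [5, 5, 6], total = 16
  t=12: active resources = [5, 5, 6], total = 16
  t=13: active resources = [6], total = 6
Peak resource demand = 20

20


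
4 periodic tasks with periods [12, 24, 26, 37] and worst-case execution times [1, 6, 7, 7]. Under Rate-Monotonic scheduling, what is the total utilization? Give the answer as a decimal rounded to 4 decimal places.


Compute individual utilizations (exact fractions):
  Task 1: C/T = 1/12 (approx. 0.0833)
  Task 2: C/T = 6/24 = 1/4 (approx. 0.25)
  Task 3: C/T = 7/26 (approx. 0.2692)
  Task 4: C/T = 7/37 (approx. 0.1892)
Total utilization U = 1/12 + 1/4 + 7/26 + 7/37 = 2285/2886
Rounded to 4 decimal places: U = 0.7918
RM (Liu & Layland) bound for 4 tasks = 0.756828; compare with U = 2285/2886 (approx. 0.791753)
bound < U <= 1, so the RM sufficient condition is not met (inconclusive; an exact test such as response-time analysis is needed).

0.7918


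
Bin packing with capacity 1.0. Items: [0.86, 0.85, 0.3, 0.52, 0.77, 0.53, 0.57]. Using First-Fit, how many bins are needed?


Place items sequentially using First-Fit:
  Item 0.86 -> new Bin 1
  Item 0.85 -> new Bin 2
  Item 0.3 -> new Bin 3
  Item 0.52 -> Bin 3 (now 0.82)
  Item 0.77 -> new Bin 4
  Item 0.53 -> new Bin 5
  Item 0.57 -> new Bin 6
Total bins used = 6

6


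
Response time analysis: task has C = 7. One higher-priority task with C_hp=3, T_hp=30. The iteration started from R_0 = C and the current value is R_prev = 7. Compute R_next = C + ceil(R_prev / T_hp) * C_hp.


R_next = C + ceil(R_prev / T_hp) * C_hp
ceil(7 / 30) = ceil(0.2333) = 1
Interference = 1 * 3 = 3
R_next = 7 + 3 = 10

10


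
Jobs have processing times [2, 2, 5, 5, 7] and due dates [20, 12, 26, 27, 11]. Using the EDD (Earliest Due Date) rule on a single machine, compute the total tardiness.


Sort by due date (EDD order): [(7, 11), (2, 12), (2, 20), (5, 26), (5, 27)]
Compute completion times and tardiness:
  Job 1: p=7, d=11, C=7, tardiness=max(0,7-11)=0
  Job 2: p=2, d=12, C=9, tardiness=max(0,9-12)=0
  Job 3: p=2, d=20, C=11, tardiness=max(0,11-20)=0
  Job 4: p=5, d=26, C=16, tardiness=max(0,16-26)=0
  Job 5: p=5, d=27, C=21, tardiness=max(0,21-27)=0
Total tardiness = 0

0


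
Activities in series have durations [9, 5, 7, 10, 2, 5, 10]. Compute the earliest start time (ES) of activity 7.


Activity 7 starts after activities 1 through 6 complete.
Predecessor durations: [9, 5, 7, 10, 2, 5]
ES = 9 + 5 + 7 + 10 + 2 + 5 = 38

38


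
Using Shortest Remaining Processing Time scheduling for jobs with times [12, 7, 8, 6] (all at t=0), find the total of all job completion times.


Since all jobs arrive at t=0, SRPT equals SPT ordering.
SPT order: [6, 7, 8, 12]
Completion times:
  Job 1: p=6, C=6
  Job 2: p=7, C=13
  Job 3: p=8, C=21
  Job 4: p=12, C=33
Total completion time = 6 + 13 + 21 + 33 = 73

73


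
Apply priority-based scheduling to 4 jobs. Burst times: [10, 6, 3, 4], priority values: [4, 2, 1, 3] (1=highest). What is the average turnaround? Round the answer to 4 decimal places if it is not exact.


Sort by priority (ascending = highest first):
Order: [(1, 3), (2, 6), (3, 4), (4, 10)]
Completion times:
  Priority 1, burst=3, C=3
  Priority 2, burst=6, C=9
  Priority 3, burst=4, C=13
  Priority 4, burst=10, C=23
Average turnaround = 48/4 = 12.0

12.0


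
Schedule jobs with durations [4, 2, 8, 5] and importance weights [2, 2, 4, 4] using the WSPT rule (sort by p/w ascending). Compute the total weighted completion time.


Compute p/w ratios and sort ascending (WSPT): [(2, 2), (5, 4), (4, 2), (8, 4)]
Compute weighted completion times:
  Job (p=2,w=2): C=2, w*C=2*2=4
  Job (p=5,w=4): C=7, w*C=4*7=28
  Job (p=4,w=2): C=11, w*C=2*11=22
  Job (p=8,w=4): C=19, w*C=4*19=76
Total weighted completion time = 130

130


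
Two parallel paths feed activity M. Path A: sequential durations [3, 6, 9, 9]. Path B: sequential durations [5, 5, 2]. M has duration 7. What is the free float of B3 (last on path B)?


ES(B3) = sum of predecessors on chain B = 10
EF(B3) = ES + duration = 10 + 2 = 12
Successor of B3 is M. ES(M) = max(sum(A), sum(B)) = max(27, 12) = 27
Free float = ES(successor) - EF(current) = 27 - 12 = 15

15


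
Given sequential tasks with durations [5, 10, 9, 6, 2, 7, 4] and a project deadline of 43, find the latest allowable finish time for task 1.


LF(activity 1) = deadline - sum of successor durations
Successors: activities 2 through 7 with durations [10, 9, 6, 2, 7, 4]
Sum of successor durations = 38
LF = 43 - 38 = 5

5


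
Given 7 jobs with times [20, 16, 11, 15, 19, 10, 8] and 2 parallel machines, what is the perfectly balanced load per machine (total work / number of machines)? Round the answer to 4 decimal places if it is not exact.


Total processing time = 20 + 16 + 11 + 15 + 19 + 10 + 8 = 99
Number of machines = 2
Ideal balanced load = 99 / 2 = 49.5

49.5


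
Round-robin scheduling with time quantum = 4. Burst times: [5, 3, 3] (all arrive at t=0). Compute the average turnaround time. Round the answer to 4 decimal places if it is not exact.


Time quantum = 4
Execution trace:
  J1 runs 4 units, time = 4
  J2 runs 3 units, time = 7
  J3 runs 3 units, time = 10
  J1 runs 1 units, time = 11
Finish times: [11, 7, 10]
Average turnaround = 28/3 = 9.3333

9.3333


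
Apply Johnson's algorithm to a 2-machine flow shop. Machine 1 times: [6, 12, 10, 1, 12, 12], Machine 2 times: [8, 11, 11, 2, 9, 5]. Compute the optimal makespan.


Apply Johnson's rule:
  Group 1 (a <= b): [(4, 1, 2), (1, 6, 8), (3, 10, 11)]
  Group 2 (a > b): [(2, 12, 11), (5, 12, 9), (6, 12, 5)]
Optimal job order: [4, 1, 3, 2, 5, 6]
Schedule:
  Job 4: M1 done at 1, M2 done at 3
  Job 1: M1 done at 7, M2 done at 15
  Job 3: M1 done at 17, M2 done at 28
  Job 2: M1 done at 29, M2 done at 40
  Job 5: M1 done at 41, M2 done at 50
  Job 6: M1 done at 53, M2 done at 58
Makespan = 58

58


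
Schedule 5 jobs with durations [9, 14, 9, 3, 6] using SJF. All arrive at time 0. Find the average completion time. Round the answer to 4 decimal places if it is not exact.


SJF order (ascending): [3, 6, 9, 9, 14]
Completion times:
  Job 1: burst=3, C=3
  Job 2: burst=6, C=9
  Job 3: burst=9, C=18
  Job 4: burst=9, C=27
  Job 5: burst=14, C=41
Average completion = 98/5 = 19.6

19.6


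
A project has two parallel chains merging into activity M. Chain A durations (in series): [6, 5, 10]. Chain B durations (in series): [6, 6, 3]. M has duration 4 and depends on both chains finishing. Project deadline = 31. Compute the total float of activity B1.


Forward pass: ES(B1) = sum of predecessors on chain B = 0
EF = ES + duration = 0 + 6 = 6
Backward pass: LF(M) = deadline = 31; LS(M) = 31 - 4 = 27
LF(B1) = LS(M) - sum(successors on chain B) = 27 - 9 = 18
LS = LF - duration = 18 - 6 = 12
Total float = LS - ES = 12 - 0 = 12

12


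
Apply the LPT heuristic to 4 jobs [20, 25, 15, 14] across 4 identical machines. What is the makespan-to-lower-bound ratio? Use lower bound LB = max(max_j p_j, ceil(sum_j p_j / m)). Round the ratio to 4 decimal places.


LPT order: [25, 20, 15, 14]
Machine loads after assignment: [25, 20, 15, 14]
LPT makespan = 25
Lower bound = max(max_job, ceil(total/4)) = max(25, 19) = 25
Ratio = 25 / 25 = 1.0

1.0


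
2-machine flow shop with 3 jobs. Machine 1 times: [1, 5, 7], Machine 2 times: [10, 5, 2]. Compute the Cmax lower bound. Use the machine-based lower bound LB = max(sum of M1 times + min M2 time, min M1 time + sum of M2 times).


LB1 = sum(M1 times) + min(M2 times) = 13 + 2 = 15
LB2 = min(M1 times) + sum(M2 times) = 1 + 17 = 18
Lower bound = max(LB1, LB2) = max(15, 18) = 18

18


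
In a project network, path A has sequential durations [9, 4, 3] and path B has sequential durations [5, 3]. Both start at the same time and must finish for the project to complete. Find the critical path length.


Path A total = 9 + 4 + 3 = 16
Path B total = 5 + 3 = 8
Critical path = longest path = max(16, 8) = 16

16


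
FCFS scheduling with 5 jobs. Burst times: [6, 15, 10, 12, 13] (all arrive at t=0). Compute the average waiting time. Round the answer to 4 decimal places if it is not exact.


FCFS order (as given): [6, 15, 10, 12, 13]
Waiting times:
  Job 1: wait = 0
  Job 2: wait = 6
  Job 3: wait = 21
  Job 4: wait = 31
  Job 5: wait = 43
Sum of waiting times = 101
Average waiting time = 101/5 = 20.2

20.2


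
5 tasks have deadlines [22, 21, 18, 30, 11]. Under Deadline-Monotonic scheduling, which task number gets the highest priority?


Sort tasks by relative deadline (ascending):
  Task 5: deadline = 11
  Task 3: deadline = 18
  Task 2: deadline = 21
  Task 1: deadline = 22
  Task 4: deadline = 30
Priority order (highest first): [5, 3, 2, 1, 4]
Highest priority task = 5

5


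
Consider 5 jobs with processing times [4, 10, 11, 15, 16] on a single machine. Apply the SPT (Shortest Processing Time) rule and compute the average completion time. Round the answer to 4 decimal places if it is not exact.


Sort jobs by processing time (SPT order): [4, 10, 11, 15, 16]
Compute completion times sequentially:
  Job 1: processing = 4, completes at 4
  Job 2: processing = 10, completes at 14
  Job 3: processing = 11, completes at 25
  Job 4: processing = 15, completes at 40
  Job 5: processing = 16, completes at 56
Sum of completion times = 139
Average completion time = 139/5 = 27.8

27.8


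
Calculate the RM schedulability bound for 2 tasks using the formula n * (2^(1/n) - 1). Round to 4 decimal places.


Compute 2^(1/2) = 1.4142135624
Subtract 1: 1.4142135624 - 1 = 0.4142135624
Multiply by n: 2 * 0.4142135624 = 0.8284271248
Round to 4 dp: 0.8284

0.8284


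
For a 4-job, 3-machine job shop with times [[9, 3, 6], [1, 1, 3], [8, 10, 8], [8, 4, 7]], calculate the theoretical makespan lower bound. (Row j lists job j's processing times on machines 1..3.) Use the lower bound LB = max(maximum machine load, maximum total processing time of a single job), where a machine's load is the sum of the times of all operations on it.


Machine loads:
  Machine 1: 9 + 1 + 8 + 8 = 26
  Machine 2: 3 + 1 + 10 + 4 = 18
  Machine 3: 6 + 3 + 8 + 7 = 24
Max machine load = 26
Job totals:
  Job 1: 18
  Job 2: 5
  Job 3: 26
  Job 4: 19
Max job total = 26
Lower bound = max(26, 26) = 26

26


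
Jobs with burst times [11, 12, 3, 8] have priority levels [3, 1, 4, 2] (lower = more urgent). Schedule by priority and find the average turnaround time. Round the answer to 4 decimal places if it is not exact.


Sort by priority (ascending = highest first):
Order: [(1, 12), (2, 8), (3, 11), (4, 3)]
Completion times:
  Priority 1, burst=12, C=12
  Priority 2, burst=8, C=20
  Priority 3, burst=11, C=31
  Priority 4, burst=3, C=34
Average turnaround = 97/4 = 24.25

24.25


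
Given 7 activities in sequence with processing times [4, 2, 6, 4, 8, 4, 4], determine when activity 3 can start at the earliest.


Activity 3 starts after activities 1 through 2 complete.
Predecessor durations: [4, 2]
ES = 4 + 2 = 6

6


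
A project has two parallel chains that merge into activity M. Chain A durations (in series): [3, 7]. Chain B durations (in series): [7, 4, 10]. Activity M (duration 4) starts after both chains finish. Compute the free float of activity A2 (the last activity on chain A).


ES(A2) = sum of predecessors on chain A = 3
EF(A2) = ES + duration = 3 + 7 = 10
Successor of A2 is M. ES(M) = max(sum(A), sum(B)) = max(10, 21) = 21
Free float = ES(successor) - EF(current) = 21 - 10 = 11

11


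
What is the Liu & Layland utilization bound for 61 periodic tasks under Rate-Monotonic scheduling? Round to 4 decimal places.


Compute 2^(1/61) = 1.0114278734
Subtract 1: 1.0114278734 - 1 = 0.0114278734
Multiply by n: 61 * 0.0114278734 = 0.6971002774
Round to 4 dp: 0.6971

0.6971


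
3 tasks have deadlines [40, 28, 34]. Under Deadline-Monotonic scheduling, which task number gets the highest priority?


Sort tasks by relative deadline (ascending):
  Task 2: deadline = 28
  Task 3: deadline = 34
  Task 1: deadline = 40
Priority order (highest first): [2, 3, 1]
Highest priority task = 2

2


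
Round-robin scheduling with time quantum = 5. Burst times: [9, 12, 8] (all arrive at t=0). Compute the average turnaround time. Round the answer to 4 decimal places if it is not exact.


Time quantum = 5
Execution trace:
  J1 runs 5 units, time = 5
  J2 runs 5 units, time = 10
  J3 runs 5 units, time = 15
  J1 runs 4 units, time = 19
  J2 runs 5 units, time = 24
  J3 runs 3 units, time = 27
  J2 runs 2 units, time = 29
Finish times: [19, 29, 27]
Average turnaround = 75/3 = 25.0

25.0


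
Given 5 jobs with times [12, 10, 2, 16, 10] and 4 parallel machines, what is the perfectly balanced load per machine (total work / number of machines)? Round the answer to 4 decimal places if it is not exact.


Total processing time = 12 + 10 + 2 + 16 + 10 = 50
Number of machines = 4
Ideal balanced load = 50 / 4 = 12.5

12.5


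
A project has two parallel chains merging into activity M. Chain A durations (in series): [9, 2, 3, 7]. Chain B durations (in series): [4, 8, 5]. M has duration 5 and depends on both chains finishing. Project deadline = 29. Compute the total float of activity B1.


Forward pass: ES(B1) = sum of predecessors on chain B = 0
EF = ES + duration = 0 + 4 = 4
Backward pass: LF(M) = deadline = 29; LS(M) = 29 - 5 = 24
LF(B1) = LS(M) - sum(successors on chain B) = 24 - 13 = 11
LS = LF - duration = 11 - 4 = 7
Total float = LS - ES = 7 - 0 = 7

7


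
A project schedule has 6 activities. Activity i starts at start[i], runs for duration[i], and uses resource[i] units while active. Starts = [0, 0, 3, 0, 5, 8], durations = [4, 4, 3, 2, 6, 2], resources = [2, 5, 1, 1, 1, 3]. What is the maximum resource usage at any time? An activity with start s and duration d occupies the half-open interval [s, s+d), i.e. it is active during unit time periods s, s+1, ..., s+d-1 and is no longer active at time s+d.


Each activity i is active on [start_i, start_i + duration_i).
Compute total resource usage per time slot:
  t=0: active resources = [2, 5, 1], total = 8
  t=1: active resources = [2, 5, 1], total = 8
  t=2: active resources = [2, 5], total = 7
  t=3: active resources = [2, 5, 1], total = 8
  t=4: active resources = [1], total = 1
  t=5: active resources = [1, 1], total = 2
  t=6: active resources = [1], total = 1
  t=7: active resources = [1], total = 1
  t=8: active resources = [1, 3], total = 4
  t=9: active resources = [1, 3], total = 4
  t=10: active resources = [1], total = 1
Peak resource demand = 8

8


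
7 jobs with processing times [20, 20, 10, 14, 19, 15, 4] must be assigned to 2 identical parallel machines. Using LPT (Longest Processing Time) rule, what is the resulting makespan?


Sort jobs in decreasing order (LPT): [20, 20, 19, 15, 14, 10, 4]
Assign each job to the least loaded machine:
  Machine 1: jobs [20, 19, 10, 4], load = 53
  Machine 2: jobs [20, 15, 14], load = 49
Makespan = max load = 53

53


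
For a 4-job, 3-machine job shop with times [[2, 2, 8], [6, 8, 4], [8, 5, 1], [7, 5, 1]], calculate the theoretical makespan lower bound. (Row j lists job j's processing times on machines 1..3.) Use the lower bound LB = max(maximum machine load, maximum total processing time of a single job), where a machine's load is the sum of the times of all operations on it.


Machine loads:
  Machine 1: 2 + 6 + 8 + 7 = 23
  Machine 2: 2 + 8 + 5 + 5 = 20
  Machine 3: 8 + 4 + 1 + 1 = 14
Max machine load = 23
Job totals:
  Job 1: 12
  Job 2: 18
  Job 3: 14
  Job 4: 13
Max job total = 18
Lower bound = max(23, 18) = 23

23


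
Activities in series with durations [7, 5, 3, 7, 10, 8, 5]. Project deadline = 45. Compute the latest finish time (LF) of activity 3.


LF(activity 3) = deadline - sum of successor durations
Successors: activities 4 through 7 with durations [7, 10, 8, 5]
Sum of successor durations = 30
LF = 45 - 30 = 15

15


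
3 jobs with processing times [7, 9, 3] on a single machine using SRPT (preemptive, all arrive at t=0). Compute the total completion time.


Since all jobs arrive at t=0, SRPT equals SPT ordering.
SPT order: [3, 7, 9]
Completion times:
  Job 1: p=3, C=3
  Job 2: p=7, C=10
  Job 3: p=9, C=19
Total completion time = 3 + 10 + 19 = 32

32


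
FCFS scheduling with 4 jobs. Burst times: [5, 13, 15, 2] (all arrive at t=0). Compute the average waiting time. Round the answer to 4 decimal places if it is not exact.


FCFS order (as given): [5, 13, 15, 2]
Waiting times:
  Job 1: wait = 0
  Job 2: wait = 5
  Job 3: wait = 18
  Job 4: wait = 33
Sum of waiting times = 56
Average waiting time = 56/4 = 14.0

14.0


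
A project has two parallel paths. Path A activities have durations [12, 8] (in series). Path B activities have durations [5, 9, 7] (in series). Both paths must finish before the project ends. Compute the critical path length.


Path A total = 12 + 8 = 20
Path B total = 5 + 9 + 7 = 21
Critical path = longest path = max(20, 21) = 21

21


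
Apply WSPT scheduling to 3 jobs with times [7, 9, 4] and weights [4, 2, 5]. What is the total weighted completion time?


Compute p/w ratios and sort ascending (WSPT): [(4, 5), (7, 4), (9, 2)]
Compute weighted completion times:
  Job (p=4,w=5): C=4, w*C=5*4=20
  Job (p=7,w=4): C=11, w*C=4*11=44
  Job (p=9,w=2): C=20, w*C=2*20=40
Total weighted completion time = 104

104


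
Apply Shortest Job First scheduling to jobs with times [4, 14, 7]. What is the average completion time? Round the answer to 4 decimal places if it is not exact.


SJF order (ascending): [4, 7, 14]
Completion times:
  Job 1: burst=4, C=4
  Job 2: burst=7, C=11
  Job 3: burst=14, C=25
Average completion = 40/3 = 13.3333

13.3333


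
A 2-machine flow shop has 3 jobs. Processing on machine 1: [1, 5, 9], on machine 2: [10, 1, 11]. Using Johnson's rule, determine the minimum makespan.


Apply Johnson's rule:
  Group 1 (a <= b): [(1, 1, 10), (3, 9, 11)]
  Group 2 (a > b): [(2, 5, 1)]
Optimal job order: [1, 3, 2]
Schedule:
  Job 1: M1 done at 1, M2 done at 11
  Job 3: M1 done at 10, M2 done at 22
  Job 2: M1 done at 15, M2 done at 23
Makespan = 23

23


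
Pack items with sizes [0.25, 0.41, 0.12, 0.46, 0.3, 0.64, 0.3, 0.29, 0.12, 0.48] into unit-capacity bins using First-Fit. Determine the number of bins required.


Place items sequentially using First-Fit:
  Item 0.25 -> new Bin 1
  Item 0.41 -> Bin 1 (now 0.66)
  Item 0.12 -> Bin 1 (now 0.78)
  Item 0.46 -> new Bin 2
  Item 0.3 -> Bin 2 (now 0.76)
  Item 0.64 -> new Bin 3
  Item 0.3 -> Bin 3 (now 0.94)
  Item 0.29 -> new Bin 4
  Item 0.12 -> Bin 1 (now 0.9)
  Item 0.48 -> Bin 4 (now 0.77)
Total bins used = 4

4


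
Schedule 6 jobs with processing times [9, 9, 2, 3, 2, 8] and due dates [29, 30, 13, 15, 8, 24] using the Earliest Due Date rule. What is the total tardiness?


Sort by due date (EDD order): [(2, 8), (2, 13), (3, 15), (8, 24), (9, 29), (9, 30)]
Compute completion times and tardiness:
  Job 1: p=2, d=8, C=2, tardiness=max(0,2-8)=0
  Job 2: p=2, d=13, C=4, tardiness=max(0,4-13)=0
  Job 3: p=3, d=15, C=7, tardiness=max(0,7-15)=0
  Job 4: p=8, d=24, C=15, tardiness=max(0,15-24)=0
  Job 5: p=9, d=29, C=24, tardiness=max(0,24-29)=0
  Job 6: p=9, d=30, C=33, tardiness=max(0,33-30)=3
Total tardiness = 3

3


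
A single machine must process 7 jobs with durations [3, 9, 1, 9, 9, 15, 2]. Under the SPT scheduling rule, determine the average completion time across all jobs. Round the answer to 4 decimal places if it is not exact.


Sort jobs by processing time (SPT order): [1, 2, 3, 9, 9, 9, 15]
Compute completion times sequentially:
  Job 1: processing = 1, completes at 1
  Job 2: processing = 2, completes at 3
  Job 3: processing = 3, completes at 6
  Job 4: processing = 9, completes at 15
  Job 5: processing = 9, completes at 24
  Job 6: processing = 9, completes at 33
  Job 7: processing = 15, completes at 48
Sum of completion times = 130
Average completion time = 130/7 = 18.5714

18.5714


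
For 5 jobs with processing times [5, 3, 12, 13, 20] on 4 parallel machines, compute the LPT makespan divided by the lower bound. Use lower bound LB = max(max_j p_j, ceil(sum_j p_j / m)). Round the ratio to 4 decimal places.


LPT order: [20, 13, 12, 5, 3]
Machine loads after assignment: [20, 13, 12, 8]
LPT makespan = 20
Lower bound = max(max_job, ceil(total/4)) = max(20, 14) = 20
Ratio = 20 / 20 = 1.0

1.0


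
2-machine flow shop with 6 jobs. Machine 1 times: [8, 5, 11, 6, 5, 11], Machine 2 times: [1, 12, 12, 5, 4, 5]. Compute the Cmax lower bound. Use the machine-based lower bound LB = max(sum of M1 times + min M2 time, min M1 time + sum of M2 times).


LB1 = sum(M1 times) + min(M2 times) = 46 + 1 = 47
LB2 = min(M1 times) + sum(M2 times) = 5 + 39 = 44
Lower bound = max(LB1, LB2) = max(47, 44) = 47

47


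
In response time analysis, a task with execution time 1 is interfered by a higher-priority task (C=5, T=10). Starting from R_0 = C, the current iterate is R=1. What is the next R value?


R_next = C + ceil(R_prev / T_hp) * C_hp
ceil(1 / 10) = ceil(0.1) = 1
Interference = 1 * 5 = 5
R_next = 1 + 5 = 6

6


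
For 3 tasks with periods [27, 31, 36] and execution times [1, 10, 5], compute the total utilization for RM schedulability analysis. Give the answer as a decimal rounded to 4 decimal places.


Compute individual utilizations (exact fractions):
  Task 1: C/T = 1/27 (approx. 0.037)
  Task 2: C/T = 10/31 (approx. 0.3226)
  Task 3: C/T = 5/36 (approx. 0.1389)
Total utilization U = 1/27 + 10/31 + 5/36 = 1669/3348
Rounded to 4 decimal places: U = 0.4985
RM (Liu & Layland) bound for 3 tasks = 0.779763; compare with U = 1669/3348 (approx. 0.498507)
U <= bound, so schedulable by RM sufficient condition.

0.4985


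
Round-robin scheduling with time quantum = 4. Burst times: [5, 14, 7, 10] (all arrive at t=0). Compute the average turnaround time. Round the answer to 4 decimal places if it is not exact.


Time quantum = 4
Execution trace:
  J1 runs 4 units, time = 4
  J2 runs 4 units, time = 8
  J3 runs 4 units, time = 12
  J4 runs 4 units, time = 16
  J1 runs 1 units, time = 17
  J2 runs 4 units, time = 21
  J3 runs 3 units, time = 24
  J4 runs 4 units, time = 28
  J2 runs 4 units, time = 32
  J4 runs 2 units, time = 34
  J2 runs 2 units, time = 36
Finish times: [17, 36, 24, 34]
Average turnaround = 111/4 = 27.75

27.75


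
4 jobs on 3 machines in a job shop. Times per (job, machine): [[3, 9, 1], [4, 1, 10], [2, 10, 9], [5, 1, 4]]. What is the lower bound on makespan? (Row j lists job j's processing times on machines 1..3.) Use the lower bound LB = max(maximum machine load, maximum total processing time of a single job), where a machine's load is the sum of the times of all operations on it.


Machine loads:
  Machine 1: 3 + 4 + 2 + 5 = 14
  Machine 2: 9 + 1 + 10 + 1 = 21
  Machine 3: 1 + 10 + 9 + 4 = 24
Max machine load = 24
Job totals:
  Job 1: 13
  Job 2: 15
  Job 3: 21
  Job 4: 10
Max job total = 21
Lower bound = max(24, 21) = 24

24


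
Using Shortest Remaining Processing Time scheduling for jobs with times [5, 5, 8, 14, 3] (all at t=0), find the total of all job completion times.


Since all jobs arrive at t=0, SRPT equals SPT ordering.
SPT order: [3, 5, 5, 8, 14]
Completion times:
  Job 1: p=3, C=3
  Job 2: p=5, C=8
  Job 3: p=5, C=13
  Job 4: p=8, C=21
  Job 5: p=14, C=35
Total completion time = 3 + 8 + 13 + 21 + 35 = 80

80


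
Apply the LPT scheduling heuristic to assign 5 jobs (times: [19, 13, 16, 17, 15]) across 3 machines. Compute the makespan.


Sort jobs in decreasing order (LPT): [19, 17, 16, 15, 13]
Assign each job to the least loaded machine:
  Machine 1: jobs [19], load = 19
  Machine 2: jobs [17, 13], load = 30
  Machine 3: jobs [16, 15], load = 31
Makespan = max load = 31

31


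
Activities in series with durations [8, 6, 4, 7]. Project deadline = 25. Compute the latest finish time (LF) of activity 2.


LF(activity 2) = deadline - sum of successor durations
Successors: activities 3 through 4 with durations [4, 7]
Sum of successor durations = 11
LF = 25 - 11 = 14

14


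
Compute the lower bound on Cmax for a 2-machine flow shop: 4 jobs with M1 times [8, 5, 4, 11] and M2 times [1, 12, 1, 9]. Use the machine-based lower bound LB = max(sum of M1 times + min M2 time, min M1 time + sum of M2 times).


LB1 = sum(M1 times) + min(M2 times) = 28 + 1 = 29
LB2 = min(M1 times) + sum(M2 times) = 4 + 23 = 27
Lower bound = max(LB1, LB2) = max(29, 27) = 29

29


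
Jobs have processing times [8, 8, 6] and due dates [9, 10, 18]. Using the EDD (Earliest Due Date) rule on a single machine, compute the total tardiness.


Sort by due date (EDD order): [(8, 9), (8, 10), (6, 18)]
Compute completion times and tardiness:
  Job 1: p=8, d=9, C=8, tardiness=max(0,8-9)=0
  Job 2: p=8, d=10, C=16, tardiness=max(0,16-10)=6
  Job 3: p=6, d=18, C=22, tardiness=max(0,22-18)=4
Total tardiness = 10

10


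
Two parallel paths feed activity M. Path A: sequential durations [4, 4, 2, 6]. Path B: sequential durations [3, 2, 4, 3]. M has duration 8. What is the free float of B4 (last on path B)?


ES(B4) = sum of predecessors on chain B = 9
EF(B4) = ES + duration = 9 + 3 = 12
Successor of B4 is M. ES(M) = max(sum(A), sum(B)) = max(16, 12) = 16
Free float = ES(successor) - EF(current) = 16 - 12 = 4

4


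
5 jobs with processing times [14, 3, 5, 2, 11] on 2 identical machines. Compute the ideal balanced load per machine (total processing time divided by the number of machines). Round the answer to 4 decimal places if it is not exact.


Total processing time = 14 + 3 + 5 + 2 + 11 = 35
Number of machines = 2
Ideal balanced load = 35 / 2 = 17.5

17.5


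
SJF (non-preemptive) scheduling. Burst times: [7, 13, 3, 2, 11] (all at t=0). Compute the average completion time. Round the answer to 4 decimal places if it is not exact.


SJF order (ascending): [2, 3, 7, 11, 13]
Completion times:
  Job 1: burst=2, C=2
  Job 2: burst=3, C=5
  Job 3: burst=7, C=12
  Job 4: burst=11, C=23
  Job 5: burst=13, C=36
Average completion = 78/5 = 15.6

15.6


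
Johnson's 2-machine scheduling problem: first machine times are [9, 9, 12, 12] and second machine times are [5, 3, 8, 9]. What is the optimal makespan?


Apply Johnson's rule:
  Group 1 (a <= b): []
  Group 2 (a > b): [(4, 12, 9), (3, 12, 8), (1, 9, 5), (2, 9, 3)]
Optimal job order: [4, 3, 1, 2]
Schedule:
  Job 4: M1 done at 12, M2 done at 21
  Job 3: M1 done at 24, M2 done at 32
  Job 1: M1 done at 33, M2 done at 38
  Job 2: M1 done at 42, M2 done at 45
Makespan = 45

45


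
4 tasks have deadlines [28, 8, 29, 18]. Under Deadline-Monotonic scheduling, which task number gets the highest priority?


Sort tasks by relative deadline (ascending):
  Task 2: deadline = 8
  Task 4: deadline = 18
  Task 1: deadline = 28
  Task 3: deadline = 29
Priority order (highest first): [2, 4, 1, 3]
Highest priority task = 2

2


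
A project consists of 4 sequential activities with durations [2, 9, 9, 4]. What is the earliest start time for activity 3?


Activity 3 starts after activities 1 through 2 complete.
Predecessor durations: [2, 9]
ES = 2 + 9 = 11

11


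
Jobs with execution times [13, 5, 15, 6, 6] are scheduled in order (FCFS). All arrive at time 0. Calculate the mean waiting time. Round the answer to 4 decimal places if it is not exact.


FCFS order (as given): [13, 5, 15, 6, 6]
Waiting times:
  Job 1: wait = 0
  Job 2: wait = 13
  Job 3: wait = 18
  Job 4: wait = 33
  Job 5: wait = 39
Sum of waiting times = 103
Average waiting time = 103/5 = 20.6

20.6


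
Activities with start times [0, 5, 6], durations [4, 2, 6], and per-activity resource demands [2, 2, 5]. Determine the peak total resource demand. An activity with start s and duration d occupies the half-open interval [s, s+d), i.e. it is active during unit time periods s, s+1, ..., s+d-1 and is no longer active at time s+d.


Each activity i is active on [start_i, start_i + duration_i).
Compute total resource usage per time slot:
  t=0: active resources = [2], total = 2
  t=1: active resources = [2], total = 2
  t=2: active resources = [2], total = 2
  t=3: active resources = [2], total = 2
  t=4: active resources = [], total = 0
  t=5: active resources = [2], total = 2
  t=6: active resources = [2, 5], total = 7
  t=7: active resources = [5], total = 5
  t=8: active resources = [5], total = 5
  t=9: active resources = [5], total = 5
  t=10: active resources = [5], total = 5
  t=11: active resources = [5], total = 5
Peak resource demand = 7

7


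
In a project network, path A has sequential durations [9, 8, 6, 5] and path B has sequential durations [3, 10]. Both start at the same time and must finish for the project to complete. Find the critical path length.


Path A total = 9 + 8 + 6 + 5 = 28
Path B total = 3 + 10 = 13
Critical path = longest path = max(28, 13) = 28

28


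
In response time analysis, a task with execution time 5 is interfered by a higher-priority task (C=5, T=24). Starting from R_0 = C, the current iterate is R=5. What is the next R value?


R_next = C + ceil(R_prev / T_hp) * C_hp
ceil(5 / 24) = ceil(0.2083) = 1
Interference = 1 * 5 = 5
R_next = 5 + 5 = 10

10


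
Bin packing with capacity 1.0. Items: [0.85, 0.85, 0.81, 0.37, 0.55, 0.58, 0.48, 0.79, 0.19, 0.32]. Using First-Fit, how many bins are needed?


Place items sequentially using First-Fit:
  Item 0.85 -> new Bin 1
  Item 0.85 -> new Bin 2
  Item 0.81 -> new Bin 3
  Item 0.37 -> new Bin 4
  Item 0.55 -> Bin 4 (now 0.92)
  Item 0.58 -> new Bin 5
  Item 0.48 -> new Bin 6
  Item 0.79 -> new Bin 7
  Item 0.19 -> Bin 3 (now 1.0)
  Item 0.32 -> Bin 5 (now 0.9)
Total bins used = 7

7


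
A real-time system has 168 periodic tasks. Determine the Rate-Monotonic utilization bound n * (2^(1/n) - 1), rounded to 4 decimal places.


Compute 2^(1/168) = 1.0041343992
Subtract 1: 1.0041343992 - 1 = 0.0041343992
Multiply by n: 168 * 0.0041343992 = 0.6945790656
Round to 4 dp: 0.6946

0.6946


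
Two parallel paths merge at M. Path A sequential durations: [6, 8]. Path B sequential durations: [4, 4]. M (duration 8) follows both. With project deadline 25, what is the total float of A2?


Forward pass: ES(A2) = sum of predecessors on chain A = 6
EF = ES + duration = 6 + 8 = 14
Backward pass: LF(M) = deadline = 25; LS(M) = 25 - 8 = 17
LF(A2) = LS(M) - sum(successors on chain A) = 17 - 0 = 17
LS = LF - duration = 17 - 8 = 9
Total float = LS - ES = 9 - 6 = 3

3


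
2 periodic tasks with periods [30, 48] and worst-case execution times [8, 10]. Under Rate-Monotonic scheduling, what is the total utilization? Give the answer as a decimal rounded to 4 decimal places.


Compute individual utilizations (exact fractions):
  Task 1: C/T = 8/30 = 4/15 (approx. 0.2667)
  Task 2: C/T = 10/48 = 5/24 (approx. 0.2083)
Total utilization U = 4/15 + 5/24 = 19/40
Rounded to 4 decimal places: U = 0.4750
RM (Liu & Layland) bound for 2 tasks = 0.828427; compare with U = 19/40 (approx. 0.475000)
U <= bound, so schedulable by RM sufficient condition.

0.4750


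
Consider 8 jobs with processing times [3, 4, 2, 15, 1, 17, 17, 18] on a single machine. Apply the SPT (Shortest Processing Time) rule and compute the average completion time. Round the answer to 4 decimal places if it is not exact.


Sort jobs by processing time (SPT order): [1, 2, 3, 4, 15, 17, 17, 18]
Compute completion times sequentially:
  Job 1: processing = 1, completes at 1
  Job 2: processing = 2, completes at 3
  Job 3: processing = 3, completes at 6
  Job 4: processing = 4, completes at 10
  Job 5: processing = 15, completes at 25
  Job 6: processing = 17, completes at 42
  Job 7: processing = 17, completes at 59
  Job 8: processing = 18, completes at 77
Sum of completion times = 223
Average completion time = 223/8 = 27.875

27.875


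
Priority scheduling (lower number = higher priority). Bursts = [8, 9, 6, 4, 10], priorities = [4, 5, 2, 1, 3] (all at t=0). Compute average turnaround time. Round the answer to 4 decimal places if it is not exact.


Sort by priority (ascending = highest first):
Order: [(1, 4), (2, 6), (3, 10), (4, 8), (5, 9)]
Completion times:
  Priority 1, burst=4, C=4
  Priority 2, burst=6, C=10
  Priority 3, burst=10, C=20
  Priority 4, burst=8, C=28
  Priority 5, burst=9, C=37
Average turnaround = 99/5 = 19.8

19.8


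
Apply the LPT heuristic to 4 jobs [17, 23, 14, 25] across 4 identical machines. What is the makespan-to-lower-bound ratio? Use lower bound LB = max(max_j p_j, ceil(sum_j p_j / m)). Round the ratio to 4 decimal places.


LPT order: [25, 23, 17, 14]
Machine loads after assignment: [25, 23, 17, 14]
LPT makespan = 25
Lower bound = max(max_job, ceil(total/4)) = max(25, 20) = 25
Ratio = 25 / 25 = 1.0

1.0


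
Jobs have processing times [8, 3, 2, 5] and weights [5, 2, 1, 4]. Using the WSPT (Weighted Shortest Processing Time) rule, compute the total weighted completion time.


Compute p/w ratios and sort ascending (WSPT): [(5, 4), (3, 2), (8, 5), (2, 1)]
Compute weighted completion times:
  Job (p=5,w=4): C=5, w*C=4*5=20
  Job (p=3,w=2): C=8, w*C=2*8=16
  Job (p=8,w=5): C=16, w*C=5*16=80
  Job (p=2,w=1): C=18, w*C=1*18=18
Total weighted completion time = 134

134


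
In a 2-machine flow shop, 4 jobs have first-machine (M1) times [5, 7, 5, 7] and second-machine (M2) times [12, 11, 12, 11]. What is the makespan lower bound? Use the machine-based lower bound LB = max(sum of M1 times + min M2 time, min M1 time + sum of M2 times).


LB1 = sum(M1 times) + min(M2 times) = 24 + 11 = 35
LB2 = min(M1 times) + sum(M2 times) = 5 + 46 = 51
Lower bound = max(LB1, LB2) = max(35, 51) = 51

51
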